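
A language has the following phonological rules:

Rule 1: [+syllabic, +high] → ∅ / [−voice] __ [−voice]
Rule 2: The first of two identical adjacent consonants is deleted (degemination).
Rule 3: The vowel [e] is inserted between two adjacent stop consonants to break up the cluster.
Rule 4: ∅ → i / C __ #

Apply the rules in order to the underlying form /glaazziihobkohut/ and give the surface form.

glaaziihobekohti

Rule 1 (high vowel syncope): /u/ is a high vowel flanked by voiceless consonants /h/ and /t/, so it deletes. /glaazziihobkohut/ → glaazziihobkoht.
Rule 2 (degemination): /zz/ is a geminate; the first /z/ deletes. /glaazziihobkoht/ → glaaziihobkoht.
Rule 3 (stop-cluster e-epenthesis): /b/ and /k/ form a stop–stop cluster, so [e] is inserted between them. /glaaziihobkoht/ → glaaziihobekoht.
Rule 4 (final i-epenthesis): the form ends in the consonant /t/, so [i] is inserted word-finally. /glaaziihobekoht/ → glaaziihobekohti.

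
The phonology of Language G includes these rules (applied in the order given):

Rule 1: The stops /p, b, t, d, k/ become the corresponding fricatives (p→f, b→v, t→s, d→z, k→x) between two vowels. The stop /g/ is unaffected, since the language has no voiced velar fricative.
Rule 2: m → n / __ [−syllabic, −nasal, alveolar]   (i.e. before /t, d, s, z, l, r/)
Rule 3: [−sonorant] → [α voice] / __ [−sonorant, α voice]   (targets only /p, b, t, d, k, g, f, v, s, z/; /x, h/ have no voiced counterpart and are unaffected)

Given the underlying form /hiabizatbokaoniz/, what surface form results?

hiavizadboxaoniz

Rule 1 (intervocalic spirantization): /b/ is a stop between vowels /a/ and /i/, so it spirantizes to the fricative [v]. /k/ is a stop between vowels /o/ and /a/, so it spirantizes to the fricative [x]. /hiabizatbokaoniz/ → hiavizatboxaoniz.
Rule 2 (nasal place assimilation): no segment meets the environment; /hiavizatboxaoniz/ is unchanged.
Rule 3 (regressive voicing assimilation): /t/ precedes the voiced obstruent /b/, so it voices to [d] by assimilation. /hiavizatboxaoniz/ → hiavizadboxaoniz.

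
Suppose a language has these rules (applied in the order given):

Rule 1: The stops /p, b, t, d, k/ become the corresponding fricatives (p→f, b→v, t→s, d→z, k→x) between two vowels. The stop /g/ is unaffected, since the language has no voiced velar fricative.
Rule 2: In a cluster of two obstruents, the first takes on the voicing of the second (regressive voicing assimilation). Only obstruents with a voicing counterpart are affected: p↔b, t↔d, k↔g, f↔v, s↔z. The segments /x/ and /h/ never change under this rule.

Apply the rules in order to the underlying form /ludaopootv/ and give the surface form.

luzaofoodv

Rule 1 (intervocalic spirantization): /d/ is a stop between vowels /u/ and /a/, so it spirantizes to the fricative [z]. /p/ is a stop between vowels /o/ and /o/, so it spirantizes to the fricative [f]. /ludaopootv/ → luzaofootv.
Rule 2 (regressive voicing assimilation): /t/ precedes the voiced obstruent /v/, so it voices to [d] by assimilation. /luzaofootv/ → luzaofoodv.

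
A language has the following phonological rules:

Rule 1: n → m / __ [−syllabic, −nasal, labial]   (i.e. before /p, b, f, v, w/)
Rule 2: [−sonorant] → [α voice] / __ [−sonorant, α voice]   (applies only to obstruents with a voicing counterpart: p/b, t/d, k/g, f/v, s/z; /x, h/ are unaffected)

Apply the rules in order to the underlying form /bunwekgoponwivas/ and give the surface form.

bumweggopomwivas

Rule 1 (nasal place assimilation): /n/ precedes the labial consonant /w/, so it assimilates in place to [m]. /n/ precedes the labial consonant /w/, so it assimilates in place to [m]. /bunwekgoponwivas/ → bumwekgopomwivas.
Rule 2 (regressive voicing assimilation): /k/ precedes the voiced obstruent /g/, so it voices to [g] by assimilation. /bumwekgopomwivas/ → bumweggopomwivas.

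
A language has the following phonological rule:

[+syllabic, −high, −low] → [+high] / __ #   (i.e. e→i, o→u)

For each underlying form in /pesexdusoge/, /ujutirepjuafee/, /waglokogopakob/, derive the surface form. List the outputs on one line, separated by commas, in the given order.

pesexdusogi, ujutirepjuafei, waglokogopakob

/pesexdusoge/: /e/ is a mid vowel in word-final position, so it raises to [i]. → [pesexdusogi].
/ujutirepjuafee/: /e/ is a mid vowel in word-final position, so it raises to [i]. → [ujutirepjuafei].
/waglokogopakob/: the rule's environment is not met; surfaces unchanged as [waglokogopakob].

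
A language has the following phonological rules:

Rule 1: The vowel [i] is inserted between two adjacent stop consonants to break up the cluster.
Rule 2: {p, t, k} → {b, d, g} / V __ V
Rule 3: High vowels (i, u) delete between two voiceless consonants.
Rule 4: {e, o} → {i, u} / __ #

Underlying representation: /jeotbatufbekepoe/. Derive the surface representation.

jeodibadufbegeboi

Rule 1 (stop-cluster i-epenthesis): /t/ and /b/ form a stop–stop cluster, so [i] is inserted between them. /jeotbatufbekepoe/ → jeotibatufbekepoe.
Rule 2 (intervocalic voicing): /t/ is a voiceless stop between vowels /o/ and /i/, so it voices to [d]. /t/ is a voiceless stop between vowels /a/ and /u/, so it voices to [d]. /k/ is a voiceless stop between vowels /e/ and /e/, so it voices to [g]. /p/ is a voiceless stop between vowels /e/ and /o/, so it voices to [b]. /jeotibatufbekepoe/ → jeodibadufbegeboe.
Rule 3 (high vowel syncope): no segment meets the environment; /jeodibadufbegeboe/ is unchanged.
Rule 4 (final vowel raising): /e/ is a mid vowel in word-final position, so it raises to [i]. /jeodibadufbegeboe/ → jeodibadufbegeboi.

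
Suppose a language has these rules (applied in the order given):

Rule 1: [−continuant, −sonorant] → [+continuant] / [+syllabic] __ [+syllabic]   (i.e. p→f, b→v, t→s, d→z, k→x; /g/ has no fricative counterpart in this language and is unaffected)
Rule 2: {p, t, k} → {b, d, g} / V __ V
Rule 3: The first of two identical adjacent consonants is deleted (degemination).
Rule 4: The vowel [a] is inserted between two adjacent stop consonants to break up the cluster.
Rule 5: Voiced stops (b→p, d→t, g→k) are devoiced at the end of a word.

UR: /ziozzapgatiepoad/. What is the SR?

Rule 1 (intervocalic spirantization): /t/ is a stop between vowels /a/ and /i/, so it spirantizes to the fricative [s]. /p/ is a stop between vowels /e/ and /o/, so it spirantizes to the fricative [f]. /ziozzapgatiepoad/ → ziozzapgasiefoad.
Rule 2 (intervocalic voicing): no segment meets the environment; /ziozzapgasiefoad/ is unchanged.
Rule 3 (degemination): /zz/ is a geminate; the first /z/ deletes. /ziozzapgasiefoad/ → ziozapgasiefoad.
Rule 4 (stop-cluster a-epenthesis): /p/ and /g/ form a stop–stop cluster, so [a] is inserted between them. /ziozapgasiefoad/ → ziozapagasiefoad.
Rule 5 (final devoicing): /d/ is a voiced stop in word-final position, so it devoices to [t]. /ziozapagasiefoad/ → ziozapagasiefoat.

ziozapagasiefoat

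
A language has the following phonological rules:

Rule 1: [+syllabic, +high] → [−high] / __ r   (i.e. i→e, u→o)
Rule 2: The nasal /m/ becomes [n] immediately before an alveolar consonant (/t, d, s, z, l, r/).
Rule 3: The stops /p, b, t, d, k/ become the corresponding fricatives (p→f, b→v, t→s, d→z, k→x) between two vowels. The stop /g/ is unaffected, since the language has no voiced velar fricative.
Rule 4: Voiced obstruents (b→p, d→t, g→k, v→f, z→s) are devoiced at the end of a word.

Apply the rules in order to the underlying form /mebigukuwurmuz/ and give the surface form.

Rule 1 (pre-rhotic lowering): /u/ is a high vowel immediately before /r/, so it lowers to [o]. /mebigukuwurmuz/ → mebigukuwormuz.
Rule 2 (nasal place assimilation): no segment meets the environment; /mebigukuwormuz/ is unchanged.
Rule 3 (intervocalic spirantization): /b/ is a stop between vowels /e/ and /i/, so it spirantizes to the fricative [v]. /k/ is a stop between vowels /u/ and /u/, so it spirantizes to the fricative [x]. /mebigukuwormuz/ → meviguxuwormuz.
Rule 4 (final devoicing): /z/ is a voiced obstruent in word-final position, so it devoices to [s]. /meviguxuwormuz/ → meviguxuwormus.

meviguxuwormus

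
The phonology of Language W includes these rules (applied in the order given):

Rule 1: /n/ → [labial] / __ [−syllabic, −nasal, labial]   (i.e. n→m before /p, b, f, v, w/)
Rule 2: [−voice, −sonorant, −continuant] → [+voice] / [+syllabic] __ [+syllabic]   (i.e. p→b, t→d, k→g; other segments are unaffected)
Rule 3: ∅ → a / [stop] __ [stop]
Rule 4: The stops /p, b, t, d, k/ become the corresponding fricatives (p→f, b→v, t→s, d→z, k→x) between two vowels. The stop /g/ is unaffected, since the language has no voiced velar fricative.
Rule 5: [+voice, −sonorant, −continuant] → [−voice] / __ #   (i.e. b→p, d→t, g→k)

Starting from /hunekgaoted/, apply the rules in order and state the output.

Rule 1 (nasal place assimilation): no segment meets the environment; /hunekgaoted/ is unchanged.
Rule 2 (intervocalic voicing): /t/ is a voiceless stop between vowels /o/ and /e/, so it voices to [d]. /hunekgaoted/ → hunekgaoded.
Rule 3 (stop-cluster a-epenthesis): /k/ and /g/ form a stop–stop cluster, so [a] is inserted between them. /hunekgaoded/ → hunekagaoded.
Rule 4 (intervocalic spirantization): /k/ is a stop between vowels /e/ and /a/, so it spirantizes to the fricative [x]. /d/ is a stop between vowels /o/ and /e/, so it spirantizes to the fricative [z]. /hunekagaoded/ → hunexagaozed.
Rule 5 (final devoicing): /d/ is a voiced stop in word-final position, so it devoices to [t]. /hunexagaozed/ → hunexagaozet.

hunexagaozet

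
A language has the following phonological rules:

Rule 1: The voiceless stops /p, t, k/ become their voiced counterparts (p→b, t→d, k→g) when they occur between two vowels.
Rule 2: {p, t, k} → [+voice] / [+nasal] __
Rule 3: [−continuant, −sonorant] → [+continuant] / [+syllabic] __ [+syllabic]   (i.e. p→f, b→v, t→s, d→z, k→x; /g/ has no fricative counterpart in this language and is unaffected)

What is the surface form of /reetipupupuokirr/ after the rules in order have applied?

reezivuvuvuogirr

Rule 1 (intervocalic voicing): /t/ is a voiceless stop between vowels /e/ and /i/, so it voices to [d]. /p/ is a voiceless stop between vowels /i/ and /u/, so it voices to [b]. /p/ is a voiceless stop between vowels /u/ and /u/, so it voices to [b]. /p/ is a voiceless stop between vowels /u/ and /u/, so it voices to [b]. /k/ is a voiceless stop between vowels /o/ and /i/, so it voices to [g]. /reetipupupuokirr/ → reedibububuogirr.
Rule 2 (post-nasal voicing): no segment meets the environment; /reedibububuogirr/ is unchanged.
Rule 3 (intervocalic spirantization): /d/ is a stop between vowels /e/ and /i/, so it spirantizes to the fricative [z]. /b/ is a stop between vowels /i/ and /u/, so it spirantizes to the fricative [v]. /b/ is a stop between vowels /u/ and /u/, so it spirantizes to the fricative [v]. /b/ is a stop between vowels /u/ and /u/, so it spirantizes to the fricative [v]. /reedibububuogirr/ → reezivuvuvuogirr.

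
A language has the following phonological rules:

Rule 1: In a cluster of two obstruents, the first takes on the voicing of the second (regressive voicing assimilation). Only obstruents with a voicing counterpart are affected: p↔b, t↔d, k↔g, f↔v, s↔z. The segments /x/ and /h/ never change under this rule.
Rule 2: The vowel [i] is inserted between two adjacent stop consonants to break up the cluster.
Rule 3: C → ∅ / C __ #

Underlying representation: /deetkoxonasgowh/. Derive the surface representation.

deetikoxonazgow

Rule 1 (regressive voicing assimilation): /s/ precedes the voiced obstruent /g/, so it voices to [z] by assimilation. /deetkoxonasgowh/ → deetkoxonazgowh.
Rule 2 (stop-cluster i-epenthesis): /t/ and /k/ form a stop–stop cluster, so [i] is inserted between them. /deetkoxonazgowh/ → deetikoxonazgowh.
Rule 3 (final cluster simplification): /h/ is the second consonant of a word-final cluster /wh/, so it deletes. /deetikoxonazgowh/ → deetikoxonazgow.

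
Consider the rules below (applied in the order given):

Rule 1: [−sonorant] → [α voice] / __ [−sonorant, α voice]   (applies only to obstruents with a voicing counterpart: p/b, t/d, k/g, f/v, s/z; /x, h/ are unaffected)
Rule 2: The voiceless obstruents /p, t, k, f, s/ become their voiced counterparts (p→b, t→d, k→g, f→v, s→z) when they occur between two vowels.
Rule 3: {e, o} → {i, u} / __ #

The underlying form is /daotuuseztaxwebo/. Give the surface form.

daoduuzestaxwebu

Rule 1 (regressive voicing assimilation): /z/ precedes the voiceless obstruent /t/, so it devoices to [s] by assimilation. /daotuuseztaxwebo/ → daotuusestaxwebo.
Rule 2 (intervocalic voicing): /t/ is a voiceless obstruent between vowels /o/ and /u/, so it voices to [d]. /s/ is a voiceless obstruent between vowels /u/ and /e/, so it voices to [z]. /daotuusestaxwebo/ → daoduuzestaxwebo.
Rule 3 (final vowel raising): /o/ is a mid vowel in word-final position, so it raises to [u]. /daoduuzestaxwebo/ → daoduuzestaxwebu.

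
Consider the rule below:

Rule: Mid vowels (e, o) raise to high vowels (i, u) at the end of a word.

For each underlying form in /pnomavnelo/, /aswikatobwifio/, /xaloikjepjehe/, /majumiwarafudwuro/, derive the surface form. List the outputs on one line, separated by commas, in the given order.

/pnomavnelo/: /o/ is a mid vowel in word-final position, so it raises to [u]. → [pnomavnelu].
/aswikatobwifio/: /o/ is a mid vowel in word-final position, so it raises to [u]. → [aswikatobwifiu].
/xaloikjepjehe/: /e/ is a mid vowel in word-final position, so it raises to [i]. → [xaloikjepjehi].
/majumiwarafudwuro/: /o/ is a mid vowel in word-final position, so it raises to [u]. → [majumiwarafudwuru].

pnomavnelu, aswikatobwifiu, xaloikjepjehi, majumiwarafudwuru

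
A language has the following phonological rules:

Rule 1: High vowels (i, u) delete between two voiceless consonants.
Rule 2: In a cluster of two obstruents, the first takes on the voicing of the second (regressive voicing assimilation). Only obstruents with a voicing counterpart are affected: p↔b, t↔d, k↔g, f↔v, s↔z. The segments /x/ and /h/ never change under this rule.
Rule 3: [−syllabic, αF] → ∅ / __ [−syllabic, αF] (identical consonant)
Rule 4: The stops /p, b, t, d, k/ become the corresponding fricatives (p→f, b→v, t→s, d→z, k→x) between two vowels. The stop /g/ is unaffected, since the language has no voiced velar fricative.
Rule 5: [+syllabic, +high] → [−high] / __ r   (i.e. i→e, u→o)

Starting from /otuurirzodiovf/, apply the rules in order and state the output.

osuorerzoziof

Rule 1 (high vowel syncope): no segment meets the environment; /otuurirzodiovf/ is unchanged.
Rule 2 (regressive voicing assimilation): /v/ precedes the voiceless obstruent /f/, so it devoices to [f] by assimilation. /otuurirzodiovf/ → otuurirzodioff.
Rule 3 (degemination): /ff/ is a geminate; the first /f/ deletes. /otuurirzodioff/ → otuurirzodiof.
Rule 4 (intervocalic spirantization): /t/ is a stop between vowels /o/ and /u/, so it spirantizes to the fricative [s]. /d/ is a stop between vowels /o/ and /i/, so it spirantizes to the fricative [z]. /otuurirzodiof/ → osuurirzoziof.
Rule 5 (pre-rhotic lowering): /u/ is a high vowel immediately before /r/, so it lowers to [o]. /i/ is a high vowel immediately before /r/, so it lowers to [e]. /osuurirzoziof/ → osuorerzoziof.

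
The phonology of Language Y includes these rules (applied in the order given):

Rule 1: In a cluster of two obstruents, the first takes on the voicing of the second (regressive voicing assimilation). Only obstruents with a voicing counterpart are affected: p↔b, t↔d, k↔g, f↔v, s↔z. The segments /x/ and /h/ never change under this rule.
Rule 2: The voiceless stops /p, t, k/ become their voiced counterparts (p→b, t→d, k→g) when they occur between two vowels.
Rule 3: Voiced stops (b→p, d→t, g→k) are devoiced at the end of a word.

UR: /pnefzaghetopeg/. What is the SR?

pnevzakhedobek

Rule 1 (regressive voicing assimilation): /f/ precedes the voiced obstruent /z/, so it voices to [v] by assimilation. /g/ precedes the voiceless obstruent /h/, so it devoices to [k] by assimilation. /pnefzaghetopeg/ → pnevzakhetopeg.
Rule 2 (intervocalic voicing): /t/ is a voiceless stop between vowels /e/ and /o/, so it voices to [d]. /p/ is a voiceless stop between vowels /o/ and /e/, so it voices to [b]. /pnevzakhetopeg/ → pnevzakhedobeg.
Rule 3 (final devoicing): /g/ is a voiced stop in word-final position, so it devoices to [k]. /pnevzakhedobeg/ → pnevzakhedobek.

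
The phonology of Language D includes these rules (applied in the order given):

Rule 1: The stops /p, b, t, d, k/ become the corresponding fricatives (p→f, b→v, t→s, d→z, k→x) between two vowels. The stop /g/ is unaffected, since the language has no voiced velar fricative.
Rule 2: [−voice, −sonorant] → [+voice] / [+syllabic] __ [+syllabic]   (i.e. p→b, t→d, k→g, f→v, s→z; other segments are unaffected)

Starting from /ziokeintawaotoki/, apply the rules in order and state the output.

Rule 1 (intervocalic spirantization): /k/ is a stop between vowels /o/ and /e/, so it spirantizes to the fricative [x]. /t/ is a stop between vowels /o/ and /o/, so it spirantizes to the fricative [s]. /k/ is a stop between vowels /o/ and /i/, so it spirantizes to the fricative [x]. /ziokeintawaotoki/ → zioxeintawaosoxi.
Rule 2 (intervocalic voicing): /s/ is a voiceless obstruent between vowels /o/ and /o/, so it voices to [z]. /zioxeintawaosoxi/ → zioxeintawaozoxi.

zioxeintawaozoxi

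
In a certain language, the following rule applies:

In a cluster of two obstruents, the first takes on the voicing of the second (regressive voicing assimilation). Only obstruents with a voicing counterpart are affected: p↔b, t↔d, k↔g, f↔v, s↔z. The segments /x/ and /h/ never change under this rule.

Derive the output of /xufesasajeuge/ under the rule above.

No segment of /xufesasajeuge/ meets the structural description of the rule, so the form surfaces unchanged.

xufesasajeuge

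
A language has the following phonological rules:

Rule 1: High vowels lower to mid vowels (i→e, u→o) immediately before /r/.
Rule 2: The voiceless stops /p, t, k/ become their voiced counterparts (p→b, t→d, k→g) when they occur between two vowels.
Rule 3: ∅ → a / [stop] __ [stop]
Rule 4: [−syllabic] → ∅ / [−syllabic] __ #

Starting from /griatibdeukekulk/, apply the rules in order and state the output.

griadibadeugegul

Rule 1 (pre-rhotic lowering): no segment meets the environment; /griatibdeukekulk/ is unchanged.
Rule 2 (intervocalic voicing): /t/ is a voiceless stop between vowels /a/ and /i/, so it voices to [d]. /k/ is a voiceless stop between vowels /u/ and /e/, so it voices to [g]. /k/ is a voiceless stop between vowels /e/ and /u/, so it voices to [g]. /griatibdeukekulk/ → griadibdeugegulk.
Rule 3 (stop-cluster a-epenthesis): /b/ and /d/ form a stop–stop cluster, so [a] is inserted between them. /griadibdeugegulk/ → griadibadeugegulk.
Rule 4 (final cluster simplification): /k/ is the second consonant of a word-final cluster /lk/, so it deletes. /griadibadeugegulk/ → griadibadeugegul.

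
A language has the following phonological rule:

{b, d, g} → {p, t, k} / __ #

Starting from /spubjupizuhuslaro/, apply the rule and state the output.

No segment of /spubjupizuhuslaro/ meets the structural description of the rule, so the form surfaces unchanged.

spubjupizuhuslaro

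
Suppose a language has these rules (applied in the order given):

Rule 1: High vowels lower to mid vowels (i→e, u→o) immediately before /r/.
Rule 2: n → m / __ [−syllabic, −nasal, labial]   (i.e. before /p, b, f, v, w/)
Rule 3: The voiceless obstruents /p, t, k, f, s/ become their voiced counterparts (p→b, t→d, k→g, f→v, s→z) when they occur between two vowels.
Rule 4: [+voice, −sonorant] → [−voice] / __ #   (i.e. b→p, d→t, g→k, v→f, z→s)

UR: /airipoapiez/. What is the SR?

aeriboabies

Rule 1 (pre-rhotic lowering): /i/ is a high vowel immediately before /r/, so it lowers to [e]. /airipoapiez/ → aeripoapiez.
Rule 2 (nasal place assimilation): no segment meets the environment; /aeripoapiez/ is unchanged.
Rule 3 (intervocalic voicing): /p/ is a voiceless obstruent between vowels /i/ and /o/, so it voices to [b]. /p/ is a voiceless obstruent between vowels /a/ and /i/, so it voices to [b]. /aeripoapiez/ → aeriboabiez.
Rule 4 (final devoicing): /z/ is a voiced obstruent in word-final position, so it devoices to [s]. /aeriboabiez/ → aeriboabies.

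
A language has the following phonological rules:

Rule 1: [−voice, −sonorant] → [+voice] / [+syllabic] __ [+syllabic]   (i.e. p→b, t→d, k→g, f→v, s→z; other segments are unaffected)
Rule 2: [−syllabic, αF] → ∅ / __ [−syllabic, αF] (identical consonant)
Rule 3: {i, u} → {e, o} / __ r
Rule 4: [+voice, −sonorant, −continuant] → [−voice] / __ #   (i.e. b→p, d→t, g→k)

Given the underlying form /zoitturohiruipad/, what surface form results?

Rule 1 (intervocalic voicing): /p/ is a voiceless obstruent between vowels /i/ and /a/, so it voices to [b]. /zoitturohiruipad/ → zoitturohiruibad.
Rule 2 (degemination): /tt/ is a geminate; the first /t/ deletes. /zoitturohiruibad/ → zoiturohiruibad.
Rule 3 (pre-rhotic lowering): /u/ is a high vowel immediately before /r/, so it lowers to [o]. /i/ is a high vowel immediately before /r/, so it lowers to [e]. /zoiturohiruibad/ → zoitoroheruibad.
Rule 4 (final devoicing): /d/ is a voiced stop in word-final position, so it devoices to [t]. /zoitoroheruibad/ → zoitoroheruibat.

zoitoroheruibat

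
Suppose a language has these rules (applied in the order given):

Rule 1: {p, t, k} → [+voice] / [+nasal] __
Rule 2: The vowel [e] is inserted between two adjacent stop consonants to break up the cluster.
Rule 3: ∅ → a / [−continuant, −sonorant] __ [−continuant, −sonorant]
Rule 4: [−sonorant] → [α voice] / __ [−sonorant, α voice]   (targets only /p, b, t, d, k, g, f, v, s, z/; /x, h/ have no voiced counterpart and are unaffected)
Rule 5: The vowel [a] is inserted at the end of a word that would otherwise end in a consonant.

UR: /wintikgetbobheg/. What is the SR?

Rule 1 (post-nasal voicing): /t/ is a voiceless stop immediately after the nasal /n/, so it voices to [d]. /wintikgetbobheg/ → windikgetbobheg.
Rule 2 (stop-cluster e-epenthesis): /k/ and /g/ form a stop–stop cluster, so [e] is inserted between them. /t/ and /b/ form a stop–stop cluster, so [e] is inserted between them. /windikgetbobheg/ → windikegetebobheg.
Rule 3 (stop-cluster a-epenthesis): no segment meets the environment; /windikegetebobheg/ is unchanged.
Rule 4 (regressive voicing assimilation): /b/ precedes the voiceless obstruent /h/, so it devoices to [p] by assimilation. /windikegetebobheg/ → windikegetebopheg.
Rule 5 (final a-epenthesis): the form ends in the consonant /g/, so [a] is inserted word-finally. /windikegetebopheg/ → windikegetebophega.

windikegetebophega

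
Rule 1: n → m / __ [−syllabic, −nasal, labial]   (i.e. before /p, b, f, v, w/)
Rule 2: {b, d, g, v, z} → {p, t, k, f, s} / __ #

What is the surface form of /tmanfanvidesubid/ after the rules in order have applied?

Rule 1 (nasal place assimilation): /n/ precedes the labial consonant /f/, so it assimilates in place to [m]. /n/ precedes the labial consonant /v/, so it assimilates in place to [m]. /tmanfanvidesubid/ → tmamfamvidesubid.
Rule 2 (final devoicing): /d/ is a voiced obstruent in word-final position, so it devoices to [t]. /tmamfamvidesubid/ → tmamfamvidesubit.

tmamfamvidesubit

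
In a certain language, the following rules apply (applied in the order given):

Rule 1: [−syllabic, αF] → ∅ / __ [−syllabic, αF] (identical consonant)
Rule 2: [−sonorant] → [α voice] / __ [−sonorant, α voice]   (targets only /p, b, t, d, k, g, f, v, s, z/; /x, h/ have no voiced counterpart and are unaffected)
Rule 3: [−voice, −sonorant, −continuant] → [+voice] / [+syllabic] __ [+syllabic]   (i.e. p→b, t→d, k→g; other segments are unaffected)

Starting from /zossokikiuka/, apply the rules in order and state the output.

Rule 1 (degemination): /ss/ is a geminate; the first /s/ deletes. /zossokikiuka/ → zosokikiuka.
Rule 2 (regressive voicing assimilation): no segment meets the environment; /zosokikiuka/ is unchanged.
Rule 3 (intervocalic voicing): /k/ is a voiceless stop between vowels /o/ and /i/, so it voices to [g]. /k/ is a voiceless stop between vowels /i/ and /i/, so it voices to [g]. /k/ is a voiceless stop between vowels /u/ and /a/, so it voices to [g]. /zosokikiuka/ → zosogigiuga.

zosogigiuga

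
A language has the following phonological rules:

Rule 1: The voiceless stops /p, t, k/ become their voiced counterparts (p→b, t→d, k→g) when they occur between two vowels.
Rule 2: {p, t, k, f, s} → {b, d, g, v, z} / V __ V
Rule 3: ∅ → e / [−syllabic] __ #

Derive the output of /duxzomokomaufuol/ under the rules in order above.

duxzomogomauvuole

Rule 1 (intervocalic voicing): /k/ is a voiceless stop between vowels /o/ and /o/, so it voices to [g]. /duxzomokomaufuol/ → duxzomogomaufuol.
Rule 2 (intervocalic voicing): /f/ is a voiceless obstruent between vowels /u/ and /u/, so it voices to [v]. /duxzomogomaufuol/ → duxzomogomauvuol.
Rule 3 (final e-epenthesis): the form ends in the consonant /l/, so [e] is inserted word-finally. /duxzomogomauvuol/ → duxzomogomauvuole.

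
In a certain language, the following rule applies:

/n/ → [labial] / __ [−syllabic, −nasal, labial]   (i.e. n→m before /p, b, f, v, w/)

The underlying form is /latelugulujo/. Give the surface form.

No segment of /latelugulujo/ meets the structural description of the rule, so the form surfaces unchanged.

latelugulujo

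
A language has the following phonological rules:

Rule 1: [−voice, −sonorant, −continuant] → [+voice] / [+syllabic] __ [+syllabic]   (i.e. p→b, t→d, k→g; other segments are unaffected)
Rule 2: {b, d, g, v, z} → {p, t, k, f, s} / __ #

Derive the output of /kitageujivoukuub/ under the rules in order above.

Rule 1 (intervocalic voicing): /t/ is a voiceless stop between vowels /i/ and /a/, so it voices to [d]. /k/ is a voiceless stop between vowels /u/ and /u/, so it voices to [g]. /kitageujivoukuub/ → kidageujivouguub.
Rule 2 (final devoicing): /b/ is a voiced obstruent in word-final position, so it devoices to [p]. /kidageujivouguub/ → kidageujivouguup.

kidageujivouguup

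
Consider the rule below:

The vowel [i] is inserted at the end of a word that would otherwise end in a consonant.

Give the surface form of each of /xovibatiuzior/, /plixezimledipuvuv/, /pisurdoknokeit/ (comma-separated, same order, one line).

/xovibatiuzior/: the form ends in the consonant /r/, so [i] is inserted word-finally. → [xovibatiuziori].
/plixezimledipuvuv/: the form ends in the consonant /v/, so [i] is inserted word-finally. → [plixezimledipuvuvi].
/pisurdoknokeit/: the form ends in the consonant /t/, so [i] is inserted word-finally. → [pisurdoknokeiti].

xovibatiuziori, plixezimledipuvuvi, pisurdoknokeiti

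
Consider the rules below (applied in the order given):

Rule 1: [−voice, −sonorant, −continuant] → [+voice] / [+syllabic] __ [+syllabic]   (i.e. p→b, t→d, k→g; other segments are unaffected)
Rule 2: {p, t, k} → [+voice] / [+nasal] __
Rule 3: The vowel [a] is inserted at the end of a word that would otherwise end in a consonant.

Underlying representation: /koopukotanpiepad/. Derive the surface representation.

koobugodanbiebada

Rule 1 (intervocalic voicing): /p/ is a voiceless stop between vowels /o/ and /u/, so it voices to [b]. /k/ is a voiceless stop between vowels /u/ and /o/, so it voices to [g]. /t/ is a voiceless stop between vowels /o/ and /a/, so it voices to [d]. /p/ is a voiceless stop between vowels /e/ and /a/, so it voices to [b]. /koopukotanpiepad/ → koobugodanpiebad.
Rule 2 (post-nasal voicing): /p/ is a voiceless stop immediately after the nasal /n/, so it voices to [b]. /koobugodanpiebad/ → koobugodanbiebad.
Rule 3 (final a-epenthesis): the form ends in the consonant /d/, so [a] is inserted word-finally. /koobugodanbiebad/ → koobugodanbiebada.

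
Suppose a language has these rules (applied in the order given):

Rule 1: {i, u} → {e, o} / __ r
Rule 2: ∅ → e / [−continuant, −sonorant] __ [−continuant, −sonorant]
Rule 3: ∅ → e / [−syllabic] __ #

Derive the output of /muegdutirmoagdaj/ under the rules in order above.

Rule 1 (pre-rhotic lowering): /i/ is a high vowel immediately before /r/, so it lowers to [e]. /muegdutirmoagdaj/ → muegdutermoagdaj.
Rule 2 (stop-cluster e-epenthesis): /g/ and /d/ form a stop–stop cluster, so [e] is inserted between them. /g/ and /d/ form a stop–stop cluster, so [e] is inserted between them. /muegdutermoagdaj/ → muegedutermoagedaj.
Rule 3 (final e-epenthesis): the form ends in the consonant /j/, so [e] is inserted word-finally. /muegedutermoagedaj/ → muegedutermoagedaje.

muegedutermoagedaje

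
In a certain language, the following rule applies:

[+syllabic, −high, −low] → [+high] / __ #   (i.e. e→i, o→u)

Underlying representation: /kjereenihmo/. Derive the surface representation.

kjereenihmu

/o/ is a mid vowel in word-final position, so it raises to [u].
The other instances of /e/ do not occur in the required environment and remain unchanged.
Surface form: [kjereenihmu].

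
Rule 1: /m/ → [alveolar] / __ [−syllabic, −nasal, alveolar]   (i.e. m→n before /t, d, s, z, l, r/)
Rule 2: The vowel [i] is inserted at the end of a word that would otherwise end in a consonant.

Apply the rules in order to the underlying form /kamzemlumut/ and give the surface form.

Rule 1 (nasal place assimilation): /m/ precedes the alveolar consonant /z/, so it assimilates in place to [n]. /m/ precedes the alveolar consonant /l/, so it assimilates in place to [n]. /kamzemlumut/ → kanzenlumut.
Rule 2 (final i-epenthesis): the form ends in the consonant /t/, so [i] is inserted word-finally. /kanzenlumut/ → kanzenlumuti.

kanzenlumuti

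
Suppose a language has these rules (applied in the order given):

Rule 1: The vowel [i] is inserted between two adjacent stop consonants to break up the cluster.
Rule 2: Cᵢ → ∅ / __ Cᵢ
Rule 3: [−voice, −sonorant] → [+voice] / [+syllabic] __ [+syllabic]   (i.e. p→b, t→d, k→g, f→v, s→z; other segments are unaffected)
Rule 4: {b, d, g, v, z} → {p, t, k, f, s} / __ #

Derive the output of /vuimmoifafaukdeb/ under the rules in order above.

vuimoivavaugidep

Rule 1 (stop-cluster i-epenthesis): /k/ and /d/ form a stop–stop cluster, so [i] is inserted between them. /vuimmoifafaukdeb/ → vuimmoifafaukideb.
Rule 2 (degemination): /mm/ is a geminate; the first /m/ deletes. /vuimmoifafaukideb/ → vuimoifafaukideb.
Rule 3 (intervocalic voicing): /f/ is a voiceless obstruent between vowels /i/ and /a/, so it voices to [v]. /f/ is a voiceless obstruent between vowels /a/ and /a/, so it voices to [v]. /k/ is a voiceless obstruent between vowels /u/ and /i/, so it voices to [g]. /vuimoifafaukideb/ → vuimoivavaugideb.
Rule 4 (final devoicing): /b/ is a voiced obstruent in word-final position, so it devoices to [p]. /vuimoivavaugideb/ → vuimoivavaugidep.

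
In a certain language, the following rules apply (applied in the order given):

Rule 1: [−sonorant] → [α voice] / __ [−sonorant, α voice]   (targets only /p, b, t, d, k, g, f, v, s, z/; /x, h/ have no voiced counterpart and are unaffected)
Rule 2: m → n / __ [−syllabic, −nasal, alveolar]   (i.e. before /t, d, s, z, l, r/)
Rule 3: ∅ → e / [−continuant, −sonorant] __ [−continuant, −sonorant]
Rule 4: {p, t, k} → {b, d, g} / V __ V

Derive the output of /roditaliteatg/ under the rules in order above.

rodidalideadeg

Rule 1 (regressive voicing assimilation): /t/ precedes the voiced obstruent /g/, so it voices to [d] by assimilation. /roditaliteatg/ → roditaliteadg.
Rule 2 (nasal place assimilation): no segment meets the environment; /roditaliteadg/ is unchanged.
Rule 3 (stop-cluster e-epenthesis): /d/ and /g/ form a stop–stop cluster, so [e] is inserted between them. /roditaliteadg/ → roditaliteadeg.
Rule 4 (intervocalic voicing): /t/ is a voiceless stop between vowels /i/ and /a/, so it voices to [d]. /t/ is a voiceless stop between vowels /i/ and /e/, so it voices to [d]. /roditaliteadeg/ → rodidalideadeg.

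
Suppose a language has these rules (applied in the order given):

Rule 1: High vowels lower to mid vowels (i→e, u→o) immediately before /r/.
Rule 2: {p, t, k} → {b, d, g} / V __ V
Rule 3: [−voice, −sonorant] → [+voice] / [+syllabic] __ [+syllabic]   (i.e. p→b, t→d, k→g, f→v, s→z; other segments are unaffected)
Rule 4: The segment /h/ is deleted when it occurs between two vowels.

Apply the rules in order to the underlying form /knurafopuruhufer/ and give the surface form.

Rule 1 (pre-rhotic lowering): /u/ is a high vowel immediately before /r/, so it lowers to [o]. /u/ is a high vowel immediately before /r/, so it lowers to [o]. /knurafopuruhufer/ → knorafoporuhufer.
Rule 2 (intervocalic voicing): /p/ is a voiceless stop between vowels /o/ and /o/, so it voices to [b]. /knorafoporuhufer/ → knorafoboruhufer.
Rule 3 (intervocalic voicing): /f/ is a voiceless obstruent between vowels /a/ and /o/, so it voices to [v]. /f/ is a voiceless obstruent between vowels /u/ and /e/, so it voices to [v]. /knorafoboruhufer/ → knoravoboruhuver.
Rule 4 (intervocalic h-deletion): /h/ occurs between vowels /u/ and /u/, so it deletes. /knoravoboruhuver/ → knoravoboruuver.

knoravoboruuver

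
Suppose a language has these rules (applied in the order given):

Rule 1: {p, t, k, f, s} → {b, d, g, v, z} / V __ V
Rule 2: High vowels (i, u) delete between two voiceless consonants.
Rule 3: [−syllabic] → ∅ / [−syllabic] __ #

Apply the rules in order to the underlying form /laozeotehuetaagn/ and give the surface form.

Rule 1 (intervocalic voicing): /t/ is a voiceless obstruent between vowels /o/ and /e/, so it voices to [d]. /t/ is a voiceless obstruent between vowels /e/ and /a/, so it voices to [d]. /laozeotehuetaagn/ → laozeodehuedaagn.
Rule 2 (high vowel syncope): no segment meets the environment; /laozeodehuedaagn/ is unchanged.
Rule 3 (final cluster simplification): /n/ is the second consonant of a word-final cluster /gn/, so it deletes. /laozeodehuedaagn/ → laozeodehuedaag.

laozeodehuedaag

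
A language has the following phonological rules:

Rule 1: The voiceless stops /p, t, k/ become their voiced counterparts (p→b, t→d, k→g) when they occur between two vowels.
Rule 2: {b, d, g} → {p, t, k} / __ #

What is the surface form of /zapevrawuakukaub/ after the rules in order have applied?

Rule 1 (intervocalic voicing): /p/ is a voiceless stop between vowels /a/ and /e/, so it voices to [b]. /k/ is a voiceless stop between vowels /a/ and /u/, so it voices to [g]. /k/ is a voiceless stop between vowels /u/ and /a/, so it voices to [g]. /zapevrawuakukaub/ → zabevrawuagugaub.
Rule 2 (final devoicing): /b/ is a voiced stop in word-final position, so it devoices to [p]. /zabevrawuagugaub/ → zabevrawuagugaup.

zabevrawuagugaup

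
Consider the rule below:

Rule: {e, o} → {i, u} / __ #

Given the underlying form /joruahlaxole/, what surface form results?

joruahlaxoli

/e/ is a mid vowel in word-final position, so it raises to [i].
The other instances of /o/ do not occur in the required environment and remain unchanged.
Surface form: [joruahlaxoli].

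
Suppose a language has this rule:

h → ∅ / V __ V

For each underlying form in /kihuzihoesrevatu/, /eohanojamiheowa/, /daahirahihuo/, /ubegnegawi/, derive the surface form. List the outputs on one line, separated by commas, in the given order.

kiuzioesrevatu, eoanojamieowa, daairaiuo, ubegnegawi

/kihuzihoesrevatu/: /h/ occurs between vowels /i/ and /u/, so it deletes. /h/ occurs between vowels /i/ and /o/, so it deletes. → [kiuzioesrevatu].
/eohanojamiheowa/: /h/ occurs between vowels /o/ and /a/, so it deletes. /h/ occurs between vowels /i/ and /e/, so it deletes. → [eoanojamieowa].
/daahirahihuo/: /h/ occurs between vowels /a/ and /i/, so it deletes. /h/ occurs between vowels /a/ and /i/, so it deletes. /h/ occurs between vowels /i/ and /u/, so it deletes. → [daairaiuo].
/ubegnegawi/: the rule's environment is not met; surfaces unchanged as [ubegnegawi].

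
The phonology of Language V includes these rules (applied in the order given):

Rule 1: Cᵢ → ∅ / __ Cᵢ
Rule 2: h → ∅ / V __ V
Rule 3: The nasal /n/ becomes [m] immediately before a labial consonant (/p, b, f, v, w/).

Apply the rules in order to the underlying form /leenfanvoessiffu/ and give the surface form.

leemfamvoesifu

Rule 1 (degemination): /ss/ is a geminate; the first /s/ deletes. /ff/ is a geminate; the first /f/ deletes. /leenfanvoessiffu/ → leenfanvoesifu.
Rule 2 (intervocalic h-deletion): no segment meets the environment; /leenfanvoesifu/ is unchanged.
Rule 3 (nasal place assimilation): /n/ precedes the labial consonant /f/, so it assimilates in place to [m]. /n/ precedes the labial consonant /v/, so it assimilates in place to [m]. /leenfanvoesifu/ → leemfamvoesifu.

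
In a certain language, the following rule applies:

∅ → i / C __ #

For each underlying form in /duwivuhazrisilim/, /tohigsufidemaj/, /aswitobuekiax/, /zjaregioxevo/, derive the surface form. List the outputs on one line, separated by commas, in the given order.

/duwivuhazrisilim/: the form ends in the consonant /m/, so [i] is inserted word-finally. → [duwivuhazrisilimi].
/tohigsufidemaj/: the form ends in the consonant /j/, so [i] is inserted word-finally. → [tohigsufidemaji].
/aswitobuekiax/: the form ends in the consonant /x/, so [i] is inserted word-finally. → [aswitobuekiaxi].
/zjaregioxevo/: the rule's environment is not met; surfaces unchanged as [zjaregioxevo].

duwivuhazrisilimi, tohigsufidemaji, aswitobuekiaxi, zjaregioxevo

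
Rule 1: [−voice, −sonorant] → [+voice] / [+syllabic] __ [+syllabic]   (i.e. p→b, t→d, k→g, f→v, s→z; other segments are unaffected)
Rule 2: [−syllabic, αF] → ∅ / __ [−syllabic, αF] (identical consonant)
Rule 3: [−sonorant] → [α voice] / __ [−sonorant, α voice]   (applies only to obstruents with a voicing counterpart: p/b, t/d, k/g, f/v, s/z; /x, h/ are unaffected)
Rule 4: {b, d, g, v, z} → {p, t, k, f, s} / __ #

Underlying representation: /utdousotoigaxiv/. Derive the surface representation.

uddouzodoigaxif

Rule 1 (intervocalic voicing): /s/ is a voiceless obstruent between vowels /u/ and /o/, so it voices to [z]. /t/ is a voiceless obstruent between vowels /o/ and /o/, so it voices to [d]. /utdousotoigaxiv/ → utdouzodoigaxiv.
Rule 2 (degemination): no segment meets the environment; /utdouzodoigaxiv/ is unchanged.
Rule 3 (regressive voicing assimilation): /t/ precedes the voiced obstruent /d/, so it voices to [d] by assimilation. /utdouzodoigaxiv/ → uddouzodoigaxiv.
Rule 4 (final devoicing): /v/ is a voiced obstruent in word-final position, so it devoices to [f]. /uddouzodoigaxiv/ → uddouzodoigaxif.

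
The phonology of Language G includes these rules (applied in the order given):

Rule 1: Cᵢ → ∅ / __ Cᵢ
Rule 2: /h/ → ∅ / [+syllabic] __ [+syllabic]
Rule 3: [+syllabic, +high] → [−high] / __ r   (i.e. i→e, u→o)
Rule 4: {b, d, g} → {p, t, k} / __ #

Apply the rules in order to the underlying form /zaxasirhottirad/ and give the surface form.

zaxaserhoterat

Rule 1 (degemination): /tt/ is a geminate; the first /t/ deletes. /zaxasirhottirad/ → zaxasirhotirad.
Rule 2 (intervocalic h-deletion): no segment meets the environment; /zaxasirhotirad/ is unchanged.
Rule 3 (pre-rhotic lowering): /i/ is a high vowel immediately before /r/, so it lowers to [e]. /i/ is a high vowel immediately before /r/, so it lowers to [e]. /zaxasirhotirad/ → zaxaserhoterad.
Rule 4 (final devoicing): /d/ is a voiced stop in word-final position, so it devoices to [t]. /zaxaserhoterad/ → zaxaserhoterat.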